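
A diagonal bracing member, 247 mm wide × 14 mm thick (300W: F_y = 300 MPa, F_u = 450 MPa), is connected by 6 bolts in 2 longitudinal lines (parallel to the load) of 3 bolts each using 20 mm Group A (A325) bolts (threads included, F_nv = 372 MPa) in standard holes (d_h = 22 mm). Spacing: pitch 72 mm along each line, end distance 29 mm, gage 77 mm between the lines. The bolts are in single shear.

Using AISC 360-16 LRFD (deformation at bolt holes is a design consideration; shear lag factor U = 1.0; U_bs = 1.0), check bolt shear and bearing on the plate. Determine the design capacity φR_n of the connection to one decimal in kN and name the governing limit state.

Bolt shear: A_b = π(20)²/4 = 314.16 mm². φR_n = 0.75 × 372 × 314.16 × 6 × 1 = 525.9 kN.
Bearing (14 mm plate, F_u = 450 MPa): end bolts L_c = 29 − 22/2 = 18, R_n = min(1.2×18×14×450, 2.4×20×14×450) = 136.08 kN/bolt; interior L_c = 72 − 22 = 50, R_n = 302.4 kN/bolt. φR_n = 0.75 × (2×136.08 + 4×302.4) = 1111.3 kN.
Governing: min(525.9, 1111.3) = 525.9 kN → bolt shear.

525.9 kN (bolt shear governs)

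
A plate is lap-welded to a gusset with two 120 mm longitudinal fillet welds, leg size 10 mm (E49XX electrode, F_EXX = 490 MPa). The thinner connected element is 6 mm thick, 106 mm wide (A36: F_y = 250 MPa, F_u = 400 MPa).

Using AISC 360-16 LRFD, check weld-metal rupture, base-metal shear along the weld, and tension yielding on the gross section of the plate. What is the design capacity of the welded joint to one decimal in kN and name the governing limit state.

Weld metal: throat = 0.707×10 = 7.07 mm, L = 2×120 = 240 mm. φR_n = 0.75 × 0.6 × 490 × 7.07 × 240 = 374.1 kN.
Base metal shear (6 mm plate): yield φR_n = 1.0×0.6×250×6×240 = 216.0 kN; rupture φR_n = 0.75×0.6×400×6×240 = 259.2 kN; take 216.0 kN (yield).
Tension yield (gross): A_g = 106×6 = 636 mm². φR_n = 0.90 × 250 × 636 = 143.1 kN.
Governing: min(374.1, 216.0, 143.1) = 143.1 kN → gross-section yield.

143.1 kN (gross-section yield governs)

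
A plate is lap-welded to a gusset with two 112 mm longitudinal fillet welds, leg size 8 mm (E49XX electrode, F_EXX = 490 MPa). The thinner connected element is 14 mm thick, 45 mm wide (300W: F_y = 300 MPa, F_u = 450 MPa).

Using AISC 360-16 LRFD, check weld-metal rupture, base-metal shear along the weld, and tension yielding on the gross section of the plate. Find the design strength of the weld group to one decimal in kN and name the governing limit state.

Weld metal: throat = 0.707×8 = 5.656 mm, L = 2×112 = 224 mm. φR_n = 0.75 × 0.6 × 490 × 5.656 × 224 = 279.4 kN.
Base metal shear (14 mm plate): yield φR_n = 1.0×0.6×300×14×224 = 564.5 kN; rupture φR_n = 0.75×0.6×450×14×224 = 635.0 kN; take 564.5 kN (yield).
Tension yield (gross): A_g = 45×14 = 630 mm². φR_n = 0.90 × 300 × 630 = 170.1 kN.
Governing: min(279.4, 564.5, 170.1) = 170.1 kN → gross-section yield.

170.1 kN (gross-section yield governs)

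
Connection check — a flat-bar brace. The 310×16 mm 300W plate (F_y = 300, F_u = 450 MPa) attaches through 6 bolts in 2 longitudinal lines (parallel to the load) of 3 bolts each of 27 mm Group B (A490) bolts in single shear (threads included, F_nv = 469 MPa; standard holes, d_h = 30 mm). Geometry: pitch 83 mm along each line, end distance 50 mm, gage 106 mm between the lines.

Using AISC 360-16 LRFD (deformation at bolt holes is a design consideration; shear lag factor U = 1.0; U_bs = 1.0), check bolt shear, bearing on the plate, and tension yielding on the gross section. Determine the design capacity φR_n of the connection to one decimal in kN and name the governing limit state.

1208.4 kN (bolt shear governs)

Bolt shear: A_b = π(27)²/4 = 572.56 mm². φR_n = 0.75 × 469 × 572.56 × 6 × 1 = 1208.4 kN.
Bearing (16 mm plate, F_u = 450 MPa): end bolts L_c = 50 − 30/2 = 35, R_n = min(1.2×35×16×450, 2.4×27×16×450) = 302.4 kN/bolt; interior L_c = 83 − 30 = 53, R_n = 457.92 kN/bolt. φR_n = 0.75 × (2×302.4 + 4×457.92) = 1827.4 kN.
Tension yield (gross): A_g = 310×16 = 4960 mm². φR_n = 0.90 × 300 × 4960 = 1339.2 kN.
Governing: min(1208.4, 1827.4, 1339.2) = 1208.4 kN → bolt shear.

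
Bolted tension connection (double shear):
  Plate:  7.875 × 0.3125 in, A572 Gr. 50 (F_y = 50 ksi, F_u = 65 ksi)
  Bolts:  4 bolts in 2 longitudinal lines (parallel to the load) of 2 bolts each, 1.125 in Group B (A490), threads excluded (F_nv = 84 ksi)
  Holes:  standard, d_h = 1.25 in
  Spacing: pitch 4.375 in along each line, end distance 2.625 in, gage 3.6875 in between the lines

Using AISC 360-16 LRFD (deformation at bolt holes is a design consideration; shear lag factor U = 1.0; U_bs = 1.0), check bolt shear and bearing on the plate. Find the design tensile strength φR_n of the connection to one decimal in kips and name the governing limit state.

155.4 kips (bearing governs)

Bolt shear: A_b = π(1.125)²/4 = 0.99402 in². φR_n = 0.75 × 84 × 0.99402 × 4 × 2 = 501.0 kips.
Bearing (0.3125 in plate, F_u = 65 ksi): end bolts L_c = 2.625 − 1.25/2 = 2, R_n = min(1.2×2×0.3125×65, 2.4×1.125×0.3125×65) = 48.75 kips/bolt; interior L_c = 4.375 − 1.25 = 3.125, R_n = 54.844 kips/bolt. φR_n = 0.75 × (2×48.75 + 2×54.844) = 155.4 kips.
Governing: min(501.0, 155.4) = 155.4 kips → bearing.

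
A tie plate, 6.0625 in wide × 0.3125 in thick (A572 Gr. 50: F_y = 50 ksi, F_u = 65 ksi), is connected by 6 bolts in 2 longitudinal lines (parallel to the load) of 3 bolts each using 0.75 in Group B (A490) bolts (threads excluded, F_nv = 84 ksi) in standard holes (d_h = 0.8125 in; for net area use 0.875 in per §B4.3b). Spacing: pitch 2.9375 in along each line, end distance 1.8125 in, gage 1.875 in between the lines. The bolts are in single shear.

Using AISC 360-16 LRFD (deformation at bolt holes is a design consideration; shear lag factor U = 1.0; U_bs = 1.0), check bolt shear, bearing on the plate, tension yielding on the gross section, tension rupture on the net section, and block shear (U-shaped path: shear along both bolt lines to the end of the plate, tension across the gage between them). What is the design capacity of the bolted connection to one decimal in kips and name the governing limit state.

65.7 kips (net-section rupture governs)

Bolt shear: A_b = π(0.75)²/4 = 0.44179 in². φR_n = 0.75 × 84 × 0.44179 × 6 × 1 = 167.0 kips.
Bearing (0.3125 in plate, F_u = 65 ksi): end bolts L_c = 1.8125 − 0.8125/2 = 1.40625, R_n = min(1.2×1.40625×0.3125×65, 2.4×0.75×0.3125×65) = 34.277 kips/bolt; interior L_c = 2.9375 − 0.8125 = 2.125, R_n = 36.563 kips/bolt. φR_n = 0.75 × (2×34.277 + 4×36.563) = 161.1 kips.
Tension yield (gross): A_g = 6.0625×0.3125 = 1.8945 in². φR_n = 0.90 × 50 × 1.8945 = 85.3 kips.
Tension rupture (net): A_n = (6.0625 − 2×0.875)×0.3125 = 1.3477 in² (U = 1.0, A_e = A_n). φR_n = 0.75 × 65 × 1.3477 = 65.7 kips.
Block shear: shear path 2×[1.8125+2×2.9375] = 2×7.6875 in, A_gv = 4.8047, A_nv = 2×(7.6875 − 2.5×0.875)×0.3125 = 3.4375 in²; tension across gage: (1.875 − 1×0.875)×0.3125 = 0.3125 in². R_n = min(0.6×65×3.4375, 0.6×50×4.8047) + 1.0×65×0.3125 = min(134.06, 144.14) + 20.313 = 154.37 kips. φR_n = 0.75 × 154.37 = 115.8 kips.
Governing: min(167.0, 161.1, 85.3, 65.7, 115.8) = 65.7 kips → net-section rupture.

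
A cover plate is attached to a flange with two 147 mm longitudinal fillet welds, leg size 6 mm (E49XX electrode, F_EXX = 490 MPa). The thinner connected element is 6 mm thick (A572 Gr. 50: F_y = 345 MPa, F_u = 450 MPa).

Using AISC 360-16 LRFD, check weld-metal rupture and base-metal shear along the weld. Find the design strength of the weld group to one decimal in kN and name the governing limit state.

Weld metal: throat = 0.707×6 = 4.242 mm, L = 2×147 = 294 mm. φR_n = 0.75 × 0.6 × 490 × 4.242 × 294 = 275.0 kN.
Base metal shear (6 mm plate): yield φR_n = 1.0×0.6×345×6×294 = 365.1 kN; rupture φR_n = 0.75×0.6×450×6×294 = 357.2 kN; take 357.2 kN (rupture).
Governing: min(275.0, 357.2) = 275.0 kN → weld metal.

275.0 kN (weld metal governs)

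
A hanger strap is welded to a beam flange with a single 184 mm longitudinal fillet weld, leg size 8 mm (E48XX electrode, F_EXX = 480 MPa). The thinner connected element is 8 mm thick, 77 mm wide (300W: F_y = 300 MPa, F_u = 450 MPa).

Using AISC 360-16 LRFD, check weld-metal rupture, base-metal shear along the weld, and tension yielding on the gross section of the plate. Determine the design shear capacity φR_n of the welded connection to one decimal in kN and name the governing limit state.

166.3 kN (gross-section yield governs)

Weld metal: throat = 0.707×8 = 5.656 mm, L = 184 mm. φR_n = 0.75 × 0.6 × 480 × 5.656 × 184 = 224.8 kN.
Base metal shear (8 mm plate): yield φR_n = 1.0×0.6×300×8×184 = 265.0 kN; rupture φR_n = 0.75×0.6×450×8×184 = 298.1 kN; take 265.0 kN (yield).
Tension yield (gross): A_g = 77×8 = 616 mm². φR_n = 0.90 × 300 × 616 = 166.3 kN.
Governing: min(224.8, 265.0, 166.3) = 166.3 kN → gross-section yield.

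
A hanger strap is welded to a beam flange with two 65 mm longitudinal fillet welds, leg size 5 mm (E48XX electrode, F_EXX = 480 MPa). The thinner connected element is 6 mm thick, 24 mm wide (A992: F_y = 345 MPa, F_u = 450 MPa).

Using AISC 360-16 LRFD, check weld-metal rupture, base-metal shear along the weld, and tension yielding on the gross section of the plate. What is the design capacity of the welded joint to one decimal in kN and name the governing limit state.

Weld metal: throat = 0.707×5 = 3.535 mm, L = 2×65 = 130 mm. φR_n = 0.75 × 0.6 × 480 × 3.535 × 130 = 99.3 kN.
Base metal shear (6 mm plate): yield φR_n = 1.0×0.6×345×6×130 = 161.5 kN; rupture φR_n = 0.75×0.6×450×6×130 = 158.0 kN; take 158.0 kN (rupture).
Tension yield (gross): A_g = 24×6 = 144 mm². φR_n = 0.90 × 345 × 144 = 44.7 kN.
Governing: min(99.3, 158.0, 44.7) = 44.7 kN → gross-section yield.

44.7 kN (gross-section yield governs)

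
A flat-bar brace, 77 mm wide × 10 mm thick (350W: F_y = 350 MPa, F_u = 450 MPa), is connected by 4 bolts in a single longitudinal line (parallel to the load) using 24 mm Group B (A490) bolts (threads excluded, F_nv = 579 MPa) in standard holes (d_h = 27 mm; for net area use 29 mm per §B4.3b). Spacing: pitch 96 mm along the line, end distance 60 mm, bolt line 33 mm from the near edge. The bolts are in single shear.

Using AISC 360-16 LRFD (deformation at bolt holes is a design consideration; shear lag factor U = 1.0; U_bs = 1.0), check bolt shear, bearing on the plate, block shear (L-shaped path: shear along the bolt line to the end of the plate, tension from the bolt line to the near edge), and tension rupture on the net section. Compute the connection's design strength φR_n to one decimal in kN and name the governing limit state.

Bolt shear: A_b = π(24)²/4 = 452.39 mm². φR_n = 0.75 × 579 × 452.39 × 4 × 1 = 785.8 kN.
Bearing (10 mm plate, F_u = 450 MPa): end bolts L_c = 60 − 27/2 = 46.5, R_n = min(1.2×46.5×10×450, 2.4×24×10×450) = 251.1 kN/bolt; interior L_c = 96 − 27 = 69, R_n = 259.2 kN/bolt. φR_n = 0.75 × (1×251.1 + 3×259.2) = 771.5 kN.
Block shear: shear path 1×[60+3×96] = 1×348 mm, A_gv = 3480, A_nv = 1×(348 − 3.5×29)×10 = 2465 mm²; tension to near edge: (33 − 0.5×29)×10 = 185 mm². R_n = min(0.6×450×2465, 0.6×350×3480) + 1.0×450×185 = min(665.55, 730.8) + 83.25 = 748.8 kN. φR_n = 0.75 × 748.8 = 561.6 kN.
Tension rupture (net): A_n = (77 − 1×29)×10 = 480 mm² (U = 1.0, A_e = A_n). φR_n = 0.75 × 450 × 480 = 162.0 kN.
Governing: min(785.8, 771.5, 561.6, 162.0) = 162.0 kN → net-section rupture.

162.0 kN (net-section rupture governs)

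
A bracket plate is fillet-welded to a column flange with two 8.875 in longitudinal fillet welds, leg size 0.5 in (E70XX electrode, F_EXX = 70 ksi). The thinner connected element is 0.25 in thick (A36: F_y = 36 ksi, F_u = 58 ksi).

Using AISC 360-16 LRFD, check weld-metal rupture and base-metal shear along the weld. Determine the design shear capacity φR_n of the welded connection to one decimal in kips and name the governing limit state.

95.9 kips (base-metal shear governs)

Weld metal: throat = 0.707×0.5 = 0.3535 in, L = 2×8.875 = 17.75 in. φR_n = 0.75 × 0.6 × 70 × 0.3535 × 17.75 = 197.7 kips.
Base metal shear (0.25 in plate): yield φR_n = 1.0×0.6×36×0.25×17.75 = 95.9 kips; rupture φR_n = 0.75×0.6×58×0.25×17.75 = 115.8 kips; take 95.9 kips (yield).
Governing: min(197.7, 95.9) = 95.9 kips → base-metal shear.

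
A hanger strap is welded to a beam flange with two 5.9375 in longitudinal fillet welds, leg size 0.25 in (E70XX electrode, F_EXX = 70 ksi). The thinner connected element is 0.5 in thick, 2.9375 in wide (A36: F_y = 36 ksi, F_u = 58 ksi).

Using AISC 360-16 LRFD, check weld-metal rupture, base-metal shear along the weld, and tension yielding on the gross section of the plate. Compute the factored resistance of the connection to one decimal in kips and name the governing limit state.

Weld metal: throat = 0.707×0.25 = 0.17675 in, L = 2×5.9375 = 11.875 in. φR_n = 0.75 × 0.6 × 70 × 0.17675 × 11.875 = 66.1 kips.
Base metal shear (0.5 in plate): yield φR_n = 1.0×0.6×36×0.5×11.875 = 128.3 kips; rupture φR_n = 0.75×0.6×58×0.5×11.875 = 155.0 kips; take 128.3 kips (yield).
Tension yield (gross): A_g = 2.9375×0.5 = 1.4688 in². φR_n = 0.90 × 36 × 1.4688 = 47.6 kips.
Governing: min(66.1, 128.3, 47.6) = 47.6 kips → gross-section yield.

47.6 kips (gross-section yield governs)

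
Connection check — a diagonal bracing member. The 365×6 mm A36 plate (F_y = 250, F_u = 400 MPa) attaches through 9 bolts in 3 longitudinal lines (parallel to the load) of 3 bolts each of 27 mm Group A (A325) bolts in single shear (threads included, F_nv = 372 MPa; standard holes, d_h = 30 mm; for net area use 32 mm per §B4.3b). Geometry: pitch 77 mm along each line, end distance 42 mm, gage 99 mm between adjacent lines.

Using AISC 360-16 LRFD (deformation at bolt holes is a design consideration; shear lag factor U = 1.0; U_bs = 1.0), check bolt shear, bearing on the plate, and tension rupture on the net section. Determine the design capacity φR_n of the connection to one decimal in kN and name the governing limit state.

Bolt shear: A_b = π(27)²/4 = 572.56 mm². φR_n = 0.75 × 372 × 572.56 × 9 × 1 = 1437.7 kN.
Bearing (6 mm plate, F_u = 400 MPa): end bolts L_c = 42 − 30/2 = 27, R_n = min(1.2×27×6×400, 2.4×27×6×400) = 77.76 kN/bolt; interior L_c = 77 − 30 = 47, R_n = 135.36 kN/bolt. φR_n = 0.75 × (3×77.76 + 6×135.36) = 784.1 kN.
Tension rupture (net): A_n = (365 − 3×32)×6 = 1614 mm² (U = 1.0, A_e = A_n). φR_n = 0.75 × 400 × 1614 = 484.2 kN.
Governing: min(1437.7, 784.1, 484.2) = 484.2 kN → net-section rupture.

484.2 kN (net-section rupture governs)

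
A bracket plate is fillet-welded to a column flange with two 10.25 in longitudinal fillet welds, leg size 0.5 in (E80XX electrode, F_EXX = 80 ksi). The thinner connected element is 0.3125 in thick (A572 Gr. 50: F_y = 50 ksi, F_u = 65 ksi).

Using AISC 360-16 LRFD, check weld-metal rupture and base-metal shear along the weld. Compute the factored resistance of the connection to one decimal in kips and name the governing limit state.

187.4 kips (base-metal shear governs)

Weld metal: throat = 0.707×0.5 = 0.3535 in, L = 2×10.25 = 20.5 in. φR_n = 0.75 × 0.6 × 80 × 0.3535 × 20.5 = 260.9 kips.
Base metal shear (0.3125 in plate): yield φR_n = 1.0×0.6×50×0.3125×20.5 = 192.2 kips; rupture φR_n = 0.75×0.6×65×0.3125×20.5 = 187.4 kips; take 187.4 kips (rupture).
Governing: min(260.9, 187.4) = 187.4 kips → base-metal shear.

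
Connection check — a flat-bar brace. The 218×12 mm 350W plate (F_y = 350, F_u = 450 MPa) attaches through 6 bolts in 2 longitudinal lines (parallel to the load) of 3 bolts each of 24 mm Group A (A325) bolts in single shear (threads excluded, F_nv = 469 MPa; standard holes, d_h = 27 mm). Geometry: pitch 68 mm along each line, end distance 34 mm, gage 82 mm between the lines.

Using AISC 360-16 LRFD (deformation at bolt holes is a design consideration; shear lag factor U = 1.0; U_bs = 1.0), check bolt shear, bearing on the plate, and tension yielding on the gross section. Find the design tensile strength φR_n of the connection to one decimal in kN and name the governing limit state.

824.0 kN (gross-section yield governs)

Bolt shear: A_b = π(24)²/4 = 452.39 mm². φR_n = 0.75 × 469 × 452.39 × 6 × 1 = 954.8 kN.
Bearing (12 mm plate, F_u = 450 MPa): end bolts L_c = 34 − 27/2 = 20.5, R_n = min(1.2×20.5×12×450, 2.4×24×12×450) = 132.84 kN/bolt; interior L_c = 68 − 27 = 41, R_n = 265.68 kN/bolt. φR_n = 0.75 × (2×132.84 + 4×265.68) = 996.3 kN.
Tension yield (gross): A_g = 218×12 = 2616 mm². φR_n = 0.90 × 350 × 2616 = 824.0 kN.
Governing: min(954.8, 996.3, 824.0) = 824.0 kN → gross-section yield.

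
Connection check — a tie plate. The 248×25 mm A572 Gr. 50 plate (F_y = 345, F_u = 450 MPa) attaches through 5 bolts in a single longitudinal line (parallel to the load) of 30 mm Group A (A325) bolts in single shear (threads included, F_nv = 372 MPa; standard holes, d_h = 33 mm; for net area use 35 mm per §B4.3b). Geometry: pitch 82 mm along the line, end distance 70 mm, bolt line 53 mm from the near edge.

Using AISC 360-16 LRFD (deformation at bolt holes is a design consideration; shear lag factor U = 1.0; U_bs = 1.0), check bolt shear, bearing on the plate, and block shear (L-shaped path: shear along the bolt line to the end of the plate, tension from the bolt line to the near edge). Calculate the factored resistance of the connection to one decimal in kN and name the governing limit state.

986.1 kN (bolt shear governs)

Bolt shear: A_b = π(30)²/4 = 706.86 mm². φR_n = 0.75 × 372 × 706.86 × 5 × 1 = 986.1 kN.
Bearing (25 mm plate, F_u = 450 MPa): end bolts L_c = 70 − 33/2 = 53.5, R_n = min(1.2×53.5×25×450, 2.4×30×25×450) = 722.25 kN/bolt; interior L_c = 82 − 33 = 49, R_n = 661.5 kN/bolt. φR_n = 0.75 × (1×722.25 + 4×661.5) = 2526.2 kN.
Block shear: shear path 1×[70+4×82] = 1×398 mm, A_gv = 9950, A_nv = 1×(398 − 4.5×35)×25 = 6012.5 mm²; tension to near edge: (53 − 0.5×35)×25 = 887.5 mm². R_n = min(0.6×450×6012.5, 0.6×345×9950) + 1.0×450×887.5 = min(1623.4, 2059.7) + 399.38 = 2022.8 kN. φR_n = 0.75 × 2022.8 = 1517.1 kN.
Governing: min(986.1, 2526.2, 1517.1) = 986.1 kN → bolt shear.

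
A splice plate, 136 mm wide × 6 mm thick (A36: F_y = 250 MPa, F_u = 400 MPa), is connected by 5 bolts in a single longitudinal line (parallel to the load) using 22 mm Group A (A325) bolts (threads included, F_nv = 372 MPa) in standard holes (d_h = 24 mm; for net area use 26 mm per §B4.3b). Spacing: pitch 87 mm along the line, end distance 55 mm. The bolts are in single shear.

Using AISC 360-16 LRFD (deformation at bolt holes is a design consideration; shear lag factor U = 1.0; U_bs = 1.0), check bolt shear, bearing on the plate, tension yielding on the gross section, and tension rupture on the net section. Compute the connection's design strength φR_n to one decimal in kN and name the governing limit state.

183.6 kN (gross-section yield governs)

Bolt shear: A_b = π(22)²/4 = 380.13 mm². φR_n = 0.75 × 372 × 380.13 × 5 × 1 = 530.3 kN.
Bearing (6 mm plate, F_u = 400 MPa): end bolts L_c = 55 − 24/2 = 43, R_n = min(1.2×43×6×400, 2.4×22×6×400) = 123.84 kN/bolt; interior L_c = 87 − 24 = 63, R_n = 126.72 kN/bolt. φR_n = 0.75 × (1×123.84 + 4×126.72) = 473.0 kN.
Tension yield (gross): A_g = 136×6 = 816 mm². φR_n = 0.90 × 250 × 816 = 183.6 kN.
Tension rupture (net): A_n = (136 − 1×26)×6 = 660 mm² (U = 1.0, A_e = A_n). φR_n = 0.75 × 400 × 660 = 198.0 kN.
Governing: min(530.3, 473.0, 183.6, 198.0) = 183.6 kN → gross-section yield.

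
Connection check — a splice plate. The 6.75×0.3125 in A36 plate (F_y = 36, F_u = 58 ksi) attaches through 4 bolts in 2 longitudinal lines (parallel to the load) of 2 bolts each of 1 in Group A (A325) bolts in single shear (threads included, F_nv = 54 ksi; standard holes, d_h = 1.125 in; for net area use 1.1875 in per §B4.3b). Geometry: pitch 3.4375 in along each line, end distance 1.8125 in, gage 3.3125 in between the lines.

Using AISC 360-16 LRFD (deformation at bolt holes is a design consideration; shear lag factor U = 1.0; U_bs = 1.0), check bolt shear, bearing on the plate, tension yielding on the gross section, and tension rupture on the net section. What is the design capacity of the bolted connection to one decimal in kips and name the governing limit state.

59.5 kips (net-section rupture governs)

Bolt shear: A_b = π(1)²/4 = 0.7854 in². φR_n = 0.75 × 54 × 0.7854 × 4 × 1 = 127.2 kips.
Bearing (0.3125 in plate, F_u = 58 ksi): end bolts L_c = 1.8125 − 1.125/2 = 1.25, R_n = min(1.2×1.25×0.3125×58, 2.4×1×0.3125×58) = 27.188 kips/bolt; interior L_c = 3.4375 − 1.125 = 2.3125, R_n = 43.5 kips/bolt. φR_n = 0.75 × (2×27.188 + 2×43.5) = 106.0 kips.
Tension yield (gross): A_g = 6.75×0.3125 = 2.1094 in². φR_n = 0.90 × 36 × 2.1094 = 68.3 kips.
Tension rupture (net): A_n = (6.75 − 2×1.1875)×0.3125 = 1.3672 in² (U = 1.0, A_e = A_n). φR_n = 0.75 × 58 × 1.3672 = 59.5 kips.
Governing: min(127.2, 106.0, 68.3, 59.5) = 59.5 kips → net-section rupture.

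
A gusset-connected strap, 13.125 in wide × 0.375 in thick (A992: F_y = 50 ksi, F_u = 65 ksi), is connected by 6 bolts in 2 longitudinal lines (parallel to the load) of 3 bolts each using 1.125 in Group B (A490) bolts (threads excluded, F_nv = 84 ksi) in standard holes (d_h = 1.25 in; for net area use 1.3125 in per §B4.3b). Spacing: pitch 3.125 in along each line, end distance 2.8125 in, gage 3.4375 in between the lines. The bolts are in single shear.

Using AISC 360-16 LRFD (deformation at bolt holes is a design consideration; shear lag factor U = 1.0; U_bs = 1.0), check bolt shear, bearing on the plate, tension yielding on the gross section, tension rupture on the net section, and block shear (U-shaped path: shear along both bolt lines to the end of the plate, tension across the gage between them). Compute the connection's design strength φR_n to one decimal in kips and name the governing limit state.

Bolt shear: A_b = π(1.125)²/4 = 0.99402 in². φR_n = 0.75 × 84 × 0.99402 × 6 × 1 = 375.7 kips.
Bearing (0.375 in plate, F_u = 65 ksi): end bolts L_c = 2.8125 − 1.25/2 = 2.1875, R_n = min(1.2×2.1875×0.375×65, 2.4×1.125×0.375×65) = 63.984 kips/bolt; interior L_c = 3.125 − 1.25 = 1.875, R_n = 54.844 kips/bolt. φR_n = 0.75 × (2×63.984 + 4×54.844) = 260.5 kips.
Tension yield (gross): A_g = 13.125×0.375 = 4.9219 in². φR_n = 0.90 × 50 × 4.9219 = 221.5 kips.
Tension rupture (net): A_n = (13.125 − 2×1.3125)×0.375 = 3.9375 in² (U = 1.0, A_e = A_n). φR_n = 0.75 × 65 × 3.9375 = 192.0 kips.
Block shear: shear path 2×[2.8125+2×3.125] = 2×9.0625 in, A_gv = 6.7969, A_nv = 2×(9.0625 − 2.5×1.3125)×0.375 = 4.3359 in²; tension across gage: (3.4375 − 1×1.3125)×0.375 = 0.79688 in². R_n = min(0.6×65×4.3359, 0.6×50×6.7969) + 1.0×65×0.79688 = min(169.1, 203.91) + 51.797 = 220.9 kips. φR_n = 0.75 × 220.9 = 165.7 kips.
Governing: min(375.7, 260.5, 221.5, 192.0, 165.7) = 165.7 kips → block shear.

165.7 kips (block shear governs)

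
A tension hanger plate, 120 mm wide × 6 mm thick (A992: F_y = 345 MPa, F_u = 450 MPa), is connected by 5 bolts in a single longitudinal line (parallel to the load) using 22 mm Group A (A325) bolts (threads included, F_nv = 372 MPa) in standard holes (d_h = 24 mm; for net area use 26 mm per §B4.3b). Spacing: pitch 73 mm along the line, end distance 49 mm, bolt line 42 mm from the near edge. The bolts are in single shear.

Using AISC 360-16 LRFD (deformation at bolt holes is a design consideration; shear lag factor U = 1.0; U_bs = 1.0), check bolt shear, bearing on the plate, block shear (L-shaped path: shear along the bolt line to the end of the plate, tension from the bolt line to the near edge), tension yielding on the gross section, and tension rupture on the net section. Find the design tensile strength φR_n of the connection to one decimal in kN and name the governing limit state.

Bolt shear: A_b = π(22)²/4 = 380.13 mm². φR_n = 0.75 × 372 × 380.13 × 5 × 1 = 530.3 kN.
Bearing (6 mm plate, F_u = 450 MPa): end bolts L_c = 49 − 24/2 = 37, R_n = min(1.2×37×6×450, 2.4×22×6×450) = 119.88 kN/bolt; interior L_c = 73 − 24 = 49, R_n = 142.56 kN/bolt. φR_n = 0.75 × (1×119.88 + 4×142.56) = 517.6 kN.
Block shear: shear path 1×[49+4×73] = 1×341 mm, A_gv = 2046, A_nv = 1×(341 − 4.5×26)×6 = 1344 mm²; tension to near edge: (42 − 0.5×26)×6 = 174 mm². R_n = min(0.6×450×1344, 0.6×345×2046) + 1.0×450×174 = min(362.88, 423.52) + 78.3 = 441.18 kN. φR_n = 0.75 × 441.18 = 330.9 kN.
Tension yield (gross): A_g = 120×6 = 720 mm². φR_n = 0.90 × 345 × 720 = 223.6 kN.
Tension rupture (net): A_n = (120 − 1×26)×6 = 564 mm² (U = 1.0, A_e = A_n). φR_n = 0.75 × 450 × 564 = 190.4 kN.
Governing: min(530.3, 517.6, 330.9, 223.6, 190.4) = 190.4 kN → net-section rupture.

190.4 kN (net-section rupture governs)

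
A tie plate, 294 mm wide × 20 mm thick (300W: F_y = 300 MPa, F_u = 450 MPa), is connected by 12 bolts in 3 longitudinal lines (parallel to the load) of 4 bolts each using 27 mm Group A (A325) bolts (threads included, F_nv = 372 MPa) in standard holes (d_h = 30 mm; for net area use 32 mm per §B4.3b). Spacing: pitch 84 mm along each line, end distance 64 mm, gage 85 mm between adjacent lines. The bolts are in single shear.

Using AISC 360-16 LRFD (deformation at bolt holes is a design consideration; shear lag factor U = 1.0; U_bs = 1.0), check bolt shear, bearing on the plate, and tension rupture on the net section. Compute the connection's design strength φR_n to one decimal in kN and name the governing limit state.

1336.5 kN (net-section rupture governs)

Bolt shear: A_b = π(27)²/4 = 572.56 mm². φR_n = 0.75 × 372 × 572.56 × 12 × 1 = 1916.9 kN.
Bearing (20 mm plate, F_u = 450 MPa): end bolts L_c = 64 − 30/2 = 49, R_n = min(1.2×49×20×450, 2.4×27×20×450) = 529.2 kN/bolt; interior L_c = 84 − 30 = 54, R_n = 583.2 kN/bolt. φR_n = 0.75 × (3×529.2 + 9×583.2) = 5127.3 kN.
Tension rupture (net): A_n = (294 − 3×32)×20 = 3960 mm² (U = 1.0, A_e = A_n). φR_n = 0.75 × 450 × 3960 = 1336.5 kN.
Governing: min(1916.9, 5127.3, 1336.5) = 1336.5 kN → net-section rupture.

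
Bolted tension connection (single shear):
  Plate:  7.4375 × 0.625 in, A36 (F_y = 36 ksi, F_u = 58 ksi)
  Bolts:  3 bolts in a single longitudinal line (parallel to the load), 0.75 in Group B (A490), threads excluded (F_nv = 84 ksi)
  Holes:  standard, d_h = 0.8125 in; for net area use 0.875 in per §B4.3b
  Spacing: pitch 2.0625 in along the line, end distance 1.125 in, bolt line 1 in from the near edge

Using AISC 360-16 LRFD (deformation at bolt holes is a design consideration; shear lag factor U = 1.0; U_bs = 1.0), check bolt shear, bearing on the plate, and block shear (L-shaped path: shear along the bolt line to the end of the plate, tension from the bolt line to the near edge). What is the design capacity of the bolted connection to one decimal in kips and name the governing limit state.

65.3 kips (block shear governs)

Bolt shear: A_b = π(0.75)²/4 = 0.44179 in². φR_n = 0.75 × 84 × 0.44179 × 3 × 1 = 83.5 kips.
Bearing (0.625 in plate, F_u = 58 ksi): end bolts L_c = 1.125 − 0.8125/2 = 0.71875, R_n = min(1.2×0.71875×0.625×58, 2.4×0.75×0.625×58) = 31.266 kips/bolt; interior L_c = 2.0625 − 0.8125 = 1.25, R_n = 54.375 kips/bolt. φR_n = 0.75 × (1×31.266 + 2×54.375) = 105.0 kips.
Block shear: shear path 1×[1.125+2×2.0625] = 1×5.25 in, A_gv = 3.2813, A_nv = 1×(5.25 − 2.5×0.875)×0.625 = 1.9141 in²; tension to near edge: (1 − 0.5×0.875)×0.625 = 0.35156 in². R_n = min(0.6×58×1.9141, 0.6×36×3.2813) + 1.0×58×0.35156 = min(66.611, 70.876) + 20.39 = 87.001 kips. φR_n = 0.75 × 87.001 = 65.3 kips.
Governing: min(83.5, 105.0, 65.3) = 65.3 kips → block shear.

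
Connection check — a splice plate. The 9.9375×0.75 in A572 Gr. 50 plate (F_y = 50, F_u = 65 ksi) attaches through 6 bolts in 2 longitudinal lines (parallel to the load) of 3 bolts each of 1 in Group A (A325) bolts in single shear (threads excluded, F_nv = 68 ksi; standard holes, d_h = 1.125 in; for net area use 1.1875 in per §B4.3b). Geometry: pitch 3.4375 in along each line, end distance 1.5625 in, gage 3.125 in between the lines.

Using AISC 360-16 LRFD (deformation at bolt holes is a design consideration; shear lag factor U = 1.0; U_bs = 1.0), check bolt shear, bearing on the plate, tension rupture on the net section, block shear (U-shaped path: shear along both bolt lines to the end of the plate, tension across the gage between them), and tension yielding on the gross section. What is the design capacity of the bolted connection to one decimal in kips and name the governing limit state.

Bolt shear: A_b = π(1)²/4 = 0.7854 in². φR_n = 0.75 × 68 × 0.7854 × 6 × 1 = 240.3 kips.
Bearing (0.75 in plate, F_u = 65 ksi): end bolts L_c = 1.5625 − 1.125/2 = 1, R_n = min(1.2×1×0.75×65, 2.4×1×0.75×65) = 58.5 kips/bolt; interior L_c = 3.4375 − 1.125 = 2.3125, R_n = 117 kips/bolt. φR_n = 0.75 × (2×58.5 + 4×117) = 438.8 kips.
Tension rupture (net): A_n = (9.9375 − 2×1.1875)×0.75 = 5.6719 in² (U = 1.0, A_e = A_n). φR_n = 0.75 × 65 × 5.6719 = 276.5 kips.
Block shear: shear path 2×[1.5625+2×3.4375] = 2×8.4375 in, A_gv = 12.656, A_nv = 2×(8.4375 − 2.5×1.1875)×0.75 = 8.2031 in²; tension across gage: (3.125 − 1×1.1875)×0.75 = 1.4531 in². R_n = min(0.6×65×8.2031, 0.6×50×12.656) + 1.0×65×1.4531 = min(319.92, 379.68) + 94.452 = 414.37 kips. φR_n = 0.75 × 414.37 = 310.8 kips.
Tension yield (gross): A_g = 9.9375×0.75 = 7.4531 in². φR_n = 0.90 × 50 × 7.4531 = 335.4 kips.
Governing: min(240.3, 438.8, 276.5, 310.8, 335.4) = 240.3 kips → bolt shear.

240.3 kips (bolt shear governs)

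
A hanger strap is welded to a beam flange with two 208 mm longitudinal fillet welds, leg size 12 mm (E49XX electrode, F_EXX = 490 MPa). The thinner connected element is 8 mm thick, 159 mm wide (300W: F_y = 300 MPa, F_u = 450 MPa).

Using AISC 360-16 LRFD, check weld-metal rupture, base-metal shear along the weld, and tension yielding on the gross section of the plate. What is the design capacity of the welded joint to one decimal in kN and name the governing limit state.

Weld metal: throat = 0.707×12 = 8.484 mm, L = 2×208 = 416 mm. φR_n = 0.75 × 0.6 × 490 × 8.484 × 416 = 778.2 kN.
Base metal shear (8 mm plate): yield φR_n = 1.0×0.6×300×8×416 = 599.0 kN; rupture φR_n = 0.75×0.6×450×8×416 = 673.9 kN; take 599.0 kN (yield).
Tension yield (gross): A_g = 159×8 = 1272 mm². φR_n = 0.90 × 300 × 1272 = 343.4 kN.
Governing: min(778.2, 599.0, 343.4) = 343.4 kN → gross-section yield.

343.4 kN (gross-section yield governs)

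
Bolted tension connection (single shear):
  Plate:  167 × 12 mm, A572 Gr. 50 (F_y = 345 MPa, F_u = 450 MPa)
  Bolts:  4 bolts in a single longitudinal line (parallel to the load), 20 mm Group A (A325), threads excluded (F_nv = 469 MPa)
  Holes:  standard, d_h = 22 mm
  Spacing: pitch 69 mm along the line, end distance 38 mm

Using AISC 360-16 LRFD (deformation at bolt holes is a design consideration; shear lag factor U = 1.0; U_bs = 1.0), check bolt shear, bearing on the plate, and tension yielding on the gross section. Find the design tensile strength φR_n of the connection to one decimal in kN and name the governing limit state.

442.0 kN (bolt shear governs)

Bolt shear: A_b = π(20)²/4 = 314.16 mm². φR_n = 0.75 × 469 × 314.16 × 4 × 1 = 442.0 kN.
Bearing (12 mm plate, F_u = 450 MPa): end bolts L_c = 38 − 22/2 = 27, R_n = min(1.2×27×12×450, 2.4×20×12×450) = 174.96 kN/bolt; interior L_c = 69 − 22 = 47, R_n = 259.2 kN/bolt. φR_n = 0.75 × (1×174.96 + 3×259.2) = 714.4 kN.
Tension yield (gross): A_g = 167×12 = 2004 mm². φR_n = 0.90 × 345 × 2004 = 622.2 kN.
Governing: min(442.0, 714.4, 622.2) = 442.0 kN → bolt shear.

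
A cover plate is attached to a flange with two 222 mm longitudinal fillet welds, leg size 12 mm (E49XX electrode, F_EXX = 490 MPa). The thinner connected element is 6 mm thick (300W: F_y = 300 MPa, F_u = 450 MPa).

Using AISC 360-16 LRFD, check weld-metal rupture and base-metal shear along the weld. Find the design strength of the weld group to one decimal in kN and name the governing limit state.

Weld metal: throat = 0.707×12 = 8.484 mm, L = 2×222 = 444 mm. φR_n = 0.75 × 0.6 × 490 × 8.484 × 444 = 830.6 kN.
Base metal shear (6 mm plate): yield φR_n = 1.0×0.6×300×6×444 = 479.5 kN; rupture φR_n = 0.75×0.6×450×6×444 = 539.5 kN; take 479.5 kN (yield).
Governing: min(830.6, 479.5) = 479.5 kN → base-metal shear.

479.5 kN (base-metal shear governs)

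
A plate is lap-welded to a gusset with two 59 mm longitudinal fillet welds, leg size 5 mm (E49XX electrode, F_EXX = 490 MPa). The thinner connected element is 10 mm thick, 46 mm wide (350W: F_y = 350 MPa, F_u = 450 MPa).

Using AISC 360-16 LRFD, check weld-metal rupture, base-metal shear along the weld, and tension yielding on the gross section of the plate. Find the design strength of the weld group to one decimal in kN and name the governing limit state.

Weld metal: throat = 0.707×5 = 3.535 mm, L = 2×59 = 118 mm. φR_n = 0.75 × 0.6 × 490 × 3.535 × 118 = 92.0 kN.
Base metal shear (10 mm plate): yield φR_n = 1.0×0.6×350×10×118 = 247.8 kN; rupture φR_n = 0.75×0.6×450×10×118 = 239.0 kN; take 239.0 kN (rupture).
Tension yield (gross): A_g = 46×10 = 460 mm². φR_n = 0.90 × 350 × 460 = 144.9 kN.
Governing: min(92.0, 239.0, 144.9) = 92.0 kN → weld metal.

92.0 kN (weld metal governs)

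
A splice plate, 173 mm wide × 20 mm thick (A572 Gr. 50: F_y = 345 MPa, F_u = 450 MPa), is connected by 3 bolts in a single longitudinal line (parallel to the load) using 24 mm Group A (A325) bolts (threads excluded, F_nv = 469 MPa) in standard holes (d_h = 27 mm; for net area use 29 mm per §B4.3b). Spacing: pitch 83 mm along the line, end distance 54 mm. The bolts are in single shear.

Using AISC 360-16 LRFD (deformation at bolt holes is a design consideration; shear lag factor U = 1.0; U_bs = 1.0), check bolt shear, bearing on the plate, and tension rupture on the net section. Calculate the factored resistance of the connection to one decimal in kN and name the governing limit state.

Bolt shear: A_b = π(24)²/4 = 452.39 mm². φR_n = 0.75 × 469 × 452.39 × 3 × 1 = 477.4 kN.
Bearing (20 mm plate, F_u = 450 MPa): end bolts L_c = 54 − 27/2 = 40.5, R_n = min(1.2×40.5×20×450, 2.4×24×20×450) = 437.4 kN/bolt; interior L_c = 83 − 27 = 56, R_n = 518.4 kN/bolt. φR_n = 0.75 × (1×437.4 + 2×518.4) = 1105.7 kN.
Tension rupture (net): A_n = (173 − 1×29)×20 = 2880 mm² (U = 1.0, A_e = A_n). φR_n = 0.75 × 450 × 2880 = 972.0 kN.
Governing: min(477.4, 1105.7, 972.0) = 477.4 kN → bolt shear.

477.4 kN (bolt shear governs)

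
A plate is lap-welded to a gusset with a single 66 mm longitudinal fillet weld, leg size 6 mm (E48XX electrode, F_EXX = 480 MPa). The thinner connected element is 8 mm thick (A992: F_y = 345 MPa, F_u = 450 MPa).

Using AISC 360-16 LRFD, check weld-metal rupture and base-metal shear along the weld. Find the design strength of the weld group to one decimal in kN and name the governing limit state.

60.5 kN (weld metal governs)

Weld metal: throat = 0.707×6 = 4.242 mm, L = 66 mm. φR_n = 0.75 × 0.6 × 480 × 4.242 × 66 = 60.5 kN.
Base metal shear (8 mm plate): yield φR_n = 1.0×0.6×345×8×66 = 109.3 kN; rupture φR_n = 0.75×0.6×450×8×66 = 106.9 kN; take 106.9 kN (rupture).
Governing: min(60.5, 106.9) = 60.5 kN → weld metal.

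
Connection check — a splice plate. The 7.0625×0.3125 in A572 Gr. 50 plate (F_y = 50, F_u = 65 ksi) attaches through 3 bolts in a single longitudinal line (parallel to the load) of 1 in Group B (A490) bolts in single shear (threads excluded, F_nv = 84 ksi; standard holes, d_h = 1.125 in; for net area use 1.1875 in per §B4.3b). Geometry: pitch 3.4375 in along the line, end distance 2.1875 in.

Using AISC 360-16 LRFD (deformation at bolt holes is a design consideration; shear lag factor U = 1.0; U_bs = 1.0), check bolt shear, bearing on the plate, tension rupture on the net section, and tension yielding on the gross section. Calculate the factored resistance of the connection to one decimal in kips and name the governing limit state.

89.5 kips (net-section rupture governs)

Bolt shear: A_b = π(1)²/4 = 0.7854 in². φR_n = 0.75 × 84 × 0.7854 × 3 × 1 = 148.4 kips.
Bearing (0.3125 in plate, F_u = 65 ksi): end bolts L_c = 2.1875 − 1.125/2 = 1.625, R_n = min(1.2×1.625×0.3125×65, 2.4×1×0.3125×65) = 39.609 kips/bolt; interior L_c = 3.4375 − 1.125 = 2.3125, R_n = 48.75 kips/bolt. φR_n = 0.75 × (1×39.609 + 2×48.75) = 102.8 kips.
Tension rupture (net): A_n = (7.0625 − 1×1.1875)×0.3125 = 1.8359 in² (U = 1.0, A_e = A_n). φR_n = 0.75 × 65 × 1.8359 = 89.5 kips.
Tension yield (gross): A_g = 7.0625×0.3125 = 2.207 in². φR_n = 0.90 × 50 × 2.207 = 99.3 kips.
Governing: min(148.4, 102.8, 89.5, 99.3) = 89.5 kips → net-section rupture.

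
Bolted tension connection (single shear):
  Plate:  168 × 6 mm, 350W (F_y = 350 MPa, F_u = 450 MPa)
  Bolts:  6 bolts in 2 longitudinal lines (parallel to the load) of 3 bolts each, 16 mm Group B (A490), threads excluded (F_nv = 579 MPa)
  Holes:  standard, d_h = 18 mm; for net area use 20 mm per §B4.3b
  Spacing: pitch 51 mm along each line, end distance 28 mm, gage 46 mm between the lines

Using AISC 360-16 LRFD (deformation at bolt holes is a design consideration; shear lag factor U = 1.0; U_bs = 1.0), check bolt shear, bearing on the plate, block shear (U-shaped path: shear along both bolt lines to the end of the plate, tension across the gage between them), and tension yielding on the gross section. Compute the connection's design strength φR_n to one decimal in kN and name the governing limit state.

247.1 kN (block shear governs)

Bolt shear: A_b = π(16)²/4 = 201.06 mm². φR_n = 0.75 × 579 × 201.06 × 6 × 1 = 523.9 kN.
Bearing (6 mm plate, F_u = 450 MPa): end bolts L_c = 28 − 18/2 = 19, R_n = min(1.2×19×6×450, 2.4×16×6×450) = 61.56 kN/bolt; interior L_c = 51 − 18 = 33, R_n = 103.68 kN/bolt. φR_n = 0.75 × (2×61.56 + 4×103.68) = 403.4 kN.
Block shear: shear path 2×[28+2×51] = 2×130 mm, A_gv = 1560, A_nv = 2×(130 − 2.5×20)×6 = 960 mm²; tension across gage: (46 − 1×20)×6 = 156 mm². R_n = min(0.6×450×960, 0.6×350×1560) + 1.0×450×156 = min(259.2, 327.6) + 70.2 = 329.4 kN. φR_n = 0.75 × 329.4 = 247.1 kN.
Tension yield (gross): A_g = 168×6 = 1008 mm². φR_n = 0.90 × 350 × 1008 = 317.5 kN.
Governing: min(523.9, 403.4, 247.1, 317.5) = 247.1 kN → block shear.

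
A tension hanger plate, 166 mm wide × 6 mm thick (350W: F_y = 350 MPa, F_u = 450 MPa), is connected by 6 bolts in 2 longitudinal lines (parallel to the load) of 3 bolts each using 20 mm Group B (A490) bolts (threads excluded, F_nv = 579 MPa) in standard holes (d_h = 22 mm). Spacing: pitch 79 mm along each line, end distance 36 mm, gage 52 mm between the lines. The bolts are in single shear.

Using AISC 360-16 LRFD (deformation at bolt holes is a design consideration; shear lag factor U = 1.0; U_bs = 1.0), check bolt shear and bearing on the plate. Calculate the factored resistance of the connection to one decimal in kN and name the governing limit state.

Bolt shear: A_b = π(20)²/4 = 314.16 mm². φR_n = 0.75 × 579 × 314.16 × 6 × 1 = 818.5 kN.
Bearing (6 mm plate, F_u = 450 MPa): end bolts L_c = 36 − 22/2 = 25, R_n = min(1.2×25×6×450, 2.4×20×6×450) = 81 kN/bolt; interior L_c = 79 − 22 = 57, R_n = 129.6 kN/bolt. φR_n = 0.75 × (2×81 + 4×129.6) = 510.3 kN.
Governing: min(818.5, 510.3) = 510.3 kN → bearing.

510.3 kN (bearing governs)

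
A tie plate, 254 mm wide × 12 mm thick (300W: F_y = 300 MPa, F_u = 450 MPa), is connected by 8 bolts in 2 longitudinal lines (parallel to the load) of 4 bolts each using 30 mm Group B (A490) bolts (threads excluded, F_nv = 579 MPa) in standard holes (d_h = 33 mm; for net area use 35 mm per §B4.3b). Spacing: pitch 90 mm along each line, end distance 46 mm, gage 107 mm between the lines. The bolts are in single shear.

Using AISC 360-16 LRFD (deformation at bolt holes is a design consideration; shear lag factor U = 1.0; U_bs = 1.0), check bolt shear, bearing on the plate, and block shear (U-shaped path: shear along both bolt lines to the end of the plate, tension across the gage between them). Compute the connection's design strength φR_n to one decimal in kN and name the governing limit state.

1232.0 kN (block shear governs)

Bolt shear: A_b = π(30)²/4 = 706.86 mm². φR_n = 0.75 × 579 × 706.86 × 8 × 1 = 2455.6 kN.
Bearing (12 mm plate, F_u = 450 MPa): end bolts L_c = 46 − 33/2 = 29.5, R_n = min(1.2×29.5×12×450, 2.4×30×12×450) = 191.16 kN/bolt; interior L_c = 90 − 33 = 57, R_n = 369.36 kN/bolt. φR_n = 0.75 × (2×191.16 + 6×369.36) = 1948.9 kN.
Block shear: shear path 2×[46+3×90] = 2×316 mm, A_gv = 7584, A_nv = 2×(316 − 3.5×35)×12 = 4644 mm²; tension across gage: (107 − 1×35)×12 = 864 mm². R_n = min(0.6×450×4644, 0.6×300×7584) + 1.0×450×864 = min(1253.9, 1365.1) + 388.8 = 1642.7 kN. φR_n = 0.75 × 1642.7 = 1232.0 kN.
Governing: min(2455.6, 1948.9, 1232.0) = 1232.0 kN → block shear.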